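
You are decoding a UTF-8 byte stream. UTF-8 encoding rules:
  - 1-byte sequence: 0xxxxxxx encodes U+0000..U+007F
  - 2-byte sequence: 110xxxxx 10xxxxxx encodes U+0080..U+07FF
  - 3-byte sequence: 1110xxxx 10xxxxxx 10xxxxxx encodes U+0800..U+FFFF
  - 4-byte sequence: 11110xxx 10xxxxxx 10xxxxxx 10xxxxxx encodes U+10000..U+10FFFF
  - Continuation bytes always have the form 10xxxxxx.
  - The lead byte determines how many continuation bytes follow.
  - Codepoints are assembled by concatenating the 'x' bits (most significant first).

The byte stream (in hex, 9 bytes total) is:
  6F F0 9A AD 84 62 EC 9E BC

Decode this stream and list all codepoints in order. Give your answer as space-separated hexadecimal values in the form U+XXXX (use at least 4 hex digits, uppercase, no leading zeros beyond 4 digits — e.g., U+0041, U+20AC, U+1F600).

Answer: U+006F U+1AB44 U+0062 U+C7BC

Derivation:
Byte[0]=6F: 1-byte ASCII. cp=U+006F
Byte[1]=F0: 4-byte lead, need 3 cont bytes. acc=0x0
Byte[2]=9A: continuation. acc=(acc<<6)|0x1A=0x1A
Byte[3]=AD: continuation. acc=(acc<<6)|0x2D=0x6AD
Byte[4]=84: continuation. acc=(acc<<6)|0x04=0x1AB44
Completed: cp=U+1AB44 (starts at byte 1)
Byte[5]=62: 1-byte ASCII. cp=U+0062
Byte[6]=EC: 3-byte lead, need 2 cont bytes. acc=0xC
Byte[7]=9E: continuation. acc=(acc<<6)|0x1E=0x31E
Byte[8]=BC: continuation. acc=(acc<<6)|0x3C=0xC7BC
Completed: cp=U+C7BC (starts at byte 6)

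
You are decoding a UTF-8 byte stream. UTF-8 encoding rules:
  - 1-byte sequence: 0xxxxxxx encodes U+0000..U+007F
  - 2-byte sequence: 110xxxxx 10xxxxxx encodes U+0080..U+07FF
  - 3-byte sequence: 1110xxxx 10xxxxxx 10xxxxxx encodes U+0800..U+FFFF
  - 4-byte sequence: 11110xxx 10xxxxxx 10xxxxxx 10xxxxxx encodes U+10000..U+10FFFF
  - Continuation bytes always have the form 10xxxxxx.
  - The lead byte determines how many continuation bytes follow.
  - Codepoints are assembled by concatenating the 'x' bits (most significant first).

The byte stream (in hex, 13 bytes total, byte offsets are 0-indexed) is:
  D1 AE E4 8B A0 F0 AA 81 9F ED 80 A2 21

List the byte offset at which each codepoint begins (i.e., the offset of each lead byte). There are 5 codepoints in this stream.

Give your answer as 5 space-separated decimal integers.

Answer: 0 2 5 9 12

Derivation:
Byte[0]=D1: 2-byte lead, need 1 cont bytes. acc=0x11
Byte[1]=AE: continuation. acc=(acc<<6)|0x2E=0x46E
Completed: cp=U+046E (starts at byte 0)
Byte[2]=E4: 3-byte lead, need 2 cont bytes. acc=0x4
Byte[3]=8B: continuation. acc=(acc<<6)|0x0B=0x10B
Byte[4]=A0: continuation. acc=(acc<<6)|0x20=0x42E0
Completed: cp=U+42E0 (starts at byte 2)
Byte[5]=F0: 4-byte lead, need 3 cont bytes. acc=0x0
Byte[6]=AA: continuation. acc=(acc<<6)|0x2A=0x2A
Byte[7]=81: continuation. acc=(acc<<6)|0x01=0xA81
Byte[8]=9F: continuation. acc=(acc<<6)|0x1F=0x2A05F
Completed: cp=U+2A05F (starts at byte 5)
Byte[9]=ED: 3-byte lead, need 2 cont bytes. acc=0xD
Byte[10]=80: continuation. acc=(acc<<6)|0x00=0x340
Byte[11]=A2: continuation. acc=(acc<<6)|0x22=0xD022
Completed: cp=U+D022 (starts at byte 9)
Byte[12]=21: 1-byte ASCII. cp=U+0021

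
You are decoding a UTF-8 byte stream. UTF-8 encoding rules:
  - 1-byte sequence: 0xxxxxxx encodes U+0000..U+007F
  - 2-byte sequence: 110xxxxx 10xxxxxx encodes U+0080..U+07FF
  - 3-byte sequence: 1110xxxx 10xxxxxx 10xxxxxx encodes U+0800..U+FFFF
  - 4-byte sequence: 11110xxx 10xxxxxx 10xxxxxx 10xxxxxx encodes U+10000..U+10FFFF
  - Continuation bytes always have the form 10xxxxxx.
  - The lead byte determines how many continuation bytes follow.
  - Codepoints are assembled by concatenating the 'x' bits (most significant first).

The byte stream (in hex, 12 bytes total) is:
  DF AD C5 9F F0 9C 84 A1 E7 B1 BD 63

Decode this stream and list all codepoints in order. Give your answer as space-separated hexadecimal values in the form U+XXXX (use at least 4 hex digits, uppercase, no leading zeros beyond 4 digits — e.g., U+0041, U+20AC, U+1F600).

Byte[0]=DF: 2-byte lead, need 1 cont bytes. acc=0x1F
Byte[1]=AD: continuation. acc=(acc<<6)|0x2D=0x7ED
Completed: cp=U+07ED (starts at byte 0)
Byte[2]=C5: 2-byte lead, need 1 cont bytes. acc=0x5
Byte[3]=9F: continuation. acc=(acc<<6)|0x1F=0x15F
Completed: cp=U+015F (starts at byte 2)
Byte[4]=F0: 4-byte lead, need 3 cont bytes. acc=0x0
Byte[5]=9C: continuation. acc=(acc<<6)|0x1C=0x1C
Byte[6]=84: continuation. acc=(acc<<6)|0x04=0x704
Byte[7]=A1: continuation. acc=(acc<<6)|0x21=0x1C121
Completed: cp=U+1C121 (starts at byte 4)
Byte[8]=E7: 3-byte lead, need 2 cont bytes. acc=0x7
Byte[9]=B1: continuation. acc=(acc<<6)|0x31=0x1F1
Byte[10]=BD: continuation. acc=(acc<<6)|0x3D=0x7C7D
Completed: cp=U+7C7D (starts at byte 8)
Byte[11]=63: 1-byte ASCII. cp=U+0063

Answer: U+07ED U+015F U+1C121 U+7C7D U+0063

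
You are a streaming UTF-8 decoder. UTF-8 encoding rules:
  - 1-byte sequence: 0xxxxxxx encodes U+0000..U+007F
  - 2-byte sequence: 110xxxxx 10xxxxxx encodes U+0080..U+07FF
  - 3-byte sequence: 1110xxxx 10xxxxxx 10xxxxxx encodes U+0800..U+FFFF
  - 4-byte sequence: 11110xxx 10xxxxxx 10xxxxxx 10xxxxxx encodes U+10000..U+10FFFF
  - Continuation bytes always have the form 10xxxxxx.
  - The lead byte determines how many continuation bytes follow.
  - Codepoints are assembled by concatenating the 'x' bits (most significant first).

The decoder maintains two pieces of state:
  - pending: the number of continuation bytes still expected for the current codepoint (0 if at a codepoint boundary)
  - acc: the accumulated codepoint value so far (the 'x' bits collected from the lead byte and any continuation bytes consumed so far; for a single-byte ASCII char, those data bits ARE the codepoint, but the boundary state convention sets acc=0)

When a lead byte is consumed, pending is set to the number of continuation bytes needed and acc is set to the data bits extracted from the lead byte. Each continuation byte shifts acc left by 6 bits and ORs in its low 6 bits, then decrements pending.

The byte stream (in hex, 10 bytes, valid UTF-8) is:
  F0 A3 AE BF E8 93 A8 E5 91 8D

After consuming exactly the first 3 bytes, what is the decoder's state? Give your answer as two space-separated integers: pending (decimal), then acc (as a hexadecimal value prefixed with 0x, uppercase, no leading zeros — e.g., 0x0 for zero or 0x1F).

Byte[0]=F0: 4-byte lead. pending=3, acc=0x0
Byte[1]=A3: continuation. acc=(acc<<6)|0x23=0x23, pending=2
Byte[2]=AE: continuation. acc=(acc<<6)|0x2E=0x8EE, pending=1

Answer: 1 0x8EE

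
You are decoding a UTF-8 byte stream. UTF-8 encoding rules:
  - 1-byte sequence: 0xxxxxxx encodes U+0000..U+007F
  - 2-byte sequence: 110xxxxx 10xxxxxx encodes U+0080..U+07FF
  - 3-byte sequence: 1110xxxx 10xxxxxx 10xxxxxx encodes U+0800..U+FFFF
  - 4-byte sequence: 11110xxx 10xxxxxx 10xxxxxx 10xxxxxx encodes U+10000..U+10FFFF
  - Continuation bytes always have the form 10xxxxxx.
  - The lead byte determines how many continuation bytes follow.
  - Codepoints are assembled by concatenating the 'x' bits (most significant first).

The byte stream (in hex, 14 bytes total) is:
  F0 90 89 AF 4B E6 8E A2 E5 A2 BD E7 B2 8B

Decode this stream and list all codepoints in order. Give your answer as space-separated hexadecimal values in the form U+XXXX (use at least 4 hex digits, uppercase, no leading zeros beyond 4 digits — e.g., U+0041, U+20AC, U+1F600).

Answer: U+1026F U+004B U+63A2 U+58BD U+7C8B

Derivation:
Byte[0]=F0: 4-byte lead, need 3 cont bytes. acc=0x0
Byte[1]=90: continuation. acc=(acc<<6)|0x10=0x10
Byte[2]=89: continuation. acc=(acc<<6)|0x09=0x409
Byte[3]=AF: continuation. acc=(acc<<6)|0x2F=0x1026F
Completed: cp=U+1026F (starts at byte 0)
Byte[4]=4B: 1-byte ASCII. cp=U+004B
Byte[5]=E6: 3-byte lead, need 2 cont bytes. acc=0x6
Byte[6]=8E: continuation. acc=(acc<<6)|0x0E=0x18E
Byte[7]=A2: continuation. acc=(acc<<6)|0x22=0x63A2
Completed: cp=U+63A2 (starts at byte 5)
Byte[8]=E5: 3-byte lead, need 2 cont bytes. acc=0x5
Byte[9]=A2: continuation. acc=(acc<<6)|0x22=0x162
Byte[10]=BD: continuation. acc=(acc<<6)|0x3D=0x58BD
Completed: cp=U+58BD (starts at byte 8)
Byte[11]=E7: 3-byte lead, need 2 cont bytes. acc=0x7
Byte[12]=B2: continuation. acc=(acc<<6)|0x32=0x1F2
Byte[13]=8B: continuation. acc=(acc<<6)|0x0B=0x7C8B
Completed: cp=U+7C8B (starts at byte 11)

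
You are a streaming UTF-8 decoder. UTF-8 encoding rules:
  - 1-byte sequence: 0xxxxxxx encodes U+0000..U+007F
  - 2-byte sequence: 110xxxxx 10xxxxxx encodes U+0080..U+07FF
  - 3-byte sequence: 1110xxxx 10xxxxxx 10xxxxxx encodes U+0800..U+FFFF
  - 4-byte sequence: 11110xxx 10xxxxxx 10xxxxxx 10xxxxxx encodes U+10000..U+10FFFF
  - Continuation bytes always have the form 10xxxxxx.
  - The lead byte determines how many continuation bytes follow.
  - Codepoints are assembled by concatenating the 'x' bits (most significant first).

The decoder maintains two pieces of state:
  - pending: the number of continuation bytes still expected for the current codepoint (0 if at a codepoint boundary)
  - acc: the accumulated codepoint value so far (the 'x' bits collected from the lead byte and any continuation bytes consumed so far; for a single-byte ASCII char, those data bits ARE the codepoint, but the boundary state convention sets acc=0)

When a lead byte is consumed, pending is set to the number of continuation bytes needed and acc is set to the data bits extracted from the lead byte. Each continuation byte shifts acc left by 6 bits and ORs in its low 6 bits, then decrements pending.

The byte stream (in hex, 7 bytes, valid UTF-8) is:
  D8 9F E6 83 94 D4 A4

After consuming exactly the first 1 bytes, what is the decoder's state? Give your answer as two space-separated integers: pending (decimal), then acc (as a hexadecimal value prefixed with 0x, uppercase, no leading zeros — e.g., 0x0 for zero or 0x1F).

Answer: 1 0x18

Derivation:
Byte[0]=D8: 2-byte lead. pending=1, acc=0x18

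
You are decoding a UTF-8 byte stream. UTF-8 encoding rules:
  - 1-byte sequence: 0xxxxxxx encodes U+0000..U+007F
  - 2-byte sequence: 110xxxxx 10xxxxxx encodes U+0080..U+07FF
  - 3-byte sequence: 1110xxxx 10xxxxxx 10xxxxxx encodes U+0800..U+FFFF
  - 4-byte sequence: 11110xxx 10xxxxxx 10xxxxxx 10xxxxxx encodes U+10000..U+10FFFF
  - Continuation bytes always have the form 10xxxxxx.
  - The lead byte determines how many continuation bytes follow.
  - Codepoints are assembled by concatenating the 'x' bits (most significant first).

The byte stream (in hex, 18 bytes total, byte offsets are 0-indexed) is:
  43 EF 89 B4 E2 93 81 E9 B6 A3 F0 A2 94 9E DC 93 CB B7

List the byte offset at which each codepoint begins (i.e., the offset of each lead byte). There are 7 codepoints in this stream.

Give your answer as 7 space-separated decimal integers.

Answer: 0 1 4 7 10 14 16

Derivation:
Byte[0]=43: 1-byte ASCII. cp=U+0043
Byte[1]=EF: 3-byte lead, need 2 cont bytes. acc=0xF
Byte[2]=89: continuation. acc=(acc<<6)|0x09=0x3C9
Byte[3]=B4: continuation. acc=(acc<<6)|0x34=0xF274
Completed: cp=U+F274 (starts at byte 1)
Byte[4]=E2: 3-byte lead, need 2 cont bytes. acc=0x2
Byte[5]=93: continuation. acc=(acc<<6)|0x13=0x93
Byte[6]=81: continuation. acc=(acc<<6)|0x01=0x24C1
Completed: cp=U+24C1 (starts at byte 4)
Byte[7]=E9: 3-byte lead, need 2 cont bytes. acc=0x9
Byte[8]=B6: continuation. acc=(acc<<6)|0x36=0x276
Byte[9]=A3: continuation. acc=(acc<<6)|0x23=0x9DA3
Completed: cp=U+9DA3 (starts at byte 7)
Byte[10]=F0: 4-byte lead, need 3 cont bytes. acc=0x0
Byte[11]=A2: continuation. acc=(acc<<6)|0x22=0x22
Byte[12]=94: continuation. acc=(acc<<6)|0x14=0x894
Byte[13]=9E: continuation. acc=(acc<<6)|0x1E=0x2251E
Completed: cp=U+2251E (starts at byte 10)
Byte[14]=DC: 2-byte lead, need 1 cont bytes. acc=0x1C
Byte[15]=93: continuation. acc=(acc<<6)|0x13=0x713
Completed: cp=U+0713 (starts at byte 14)
Byte[16]=CB: 2-byte lead, need 1 cont bytes. acc=0xB
Byte[17]=B7: continuation. acc=(acc<<6)|0x37=0x2F7
Completed: cp=U+02F7 (starts at byte 16)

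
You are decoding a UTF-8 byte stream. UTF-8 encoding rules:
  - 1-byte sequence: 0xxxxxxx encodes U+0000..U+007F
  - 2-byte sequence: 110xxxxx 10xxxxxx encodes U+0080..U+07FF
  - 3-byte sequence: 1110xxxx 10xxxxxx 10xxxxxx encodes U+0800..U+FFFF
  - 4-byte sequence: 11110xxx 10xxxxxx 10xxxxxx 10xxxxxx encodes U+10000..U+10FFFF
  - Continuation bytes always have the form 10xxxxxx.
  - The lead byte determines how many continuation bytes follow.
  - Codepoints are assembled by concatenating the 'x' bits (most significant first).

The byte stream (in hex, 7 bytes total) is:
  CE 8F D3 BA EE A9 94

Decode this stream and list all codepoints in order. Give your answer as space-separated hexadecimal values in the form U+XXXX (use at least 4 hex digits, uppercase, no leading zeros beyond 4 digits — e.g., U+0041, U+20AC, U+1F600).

Answer: U+038F U+04FA U+EA54

Derivation:
Byte[0]=CE: 2-byte lead, need 1 cont bytes. acc=0xE
Byte[1]=8F: continuation. acc=(acc<<6)|0x0F=0x38F
Completed: cp=U+038F (starts at byte 0)
Byte[2]=D3: 2-byte lead, need 1 cont bytes. acc=0x13
Byte[3]=BA: continuation. acc=(acc<<6)|0x3A=0x4FA
Completed: cp=U+04FA (starts at byte 2)
Byte[4]=EE: 3-byte lead, need 2 cont bytes. acc=0xE
Byte[5]=A9: continuation. acc=(acc<<6)|0x29=0x3A9
Byte[6]=94: continuation. acc=(acc<<6)|0x14=0xEA54
Completed: cp=U+EA54 (starts at byte 4)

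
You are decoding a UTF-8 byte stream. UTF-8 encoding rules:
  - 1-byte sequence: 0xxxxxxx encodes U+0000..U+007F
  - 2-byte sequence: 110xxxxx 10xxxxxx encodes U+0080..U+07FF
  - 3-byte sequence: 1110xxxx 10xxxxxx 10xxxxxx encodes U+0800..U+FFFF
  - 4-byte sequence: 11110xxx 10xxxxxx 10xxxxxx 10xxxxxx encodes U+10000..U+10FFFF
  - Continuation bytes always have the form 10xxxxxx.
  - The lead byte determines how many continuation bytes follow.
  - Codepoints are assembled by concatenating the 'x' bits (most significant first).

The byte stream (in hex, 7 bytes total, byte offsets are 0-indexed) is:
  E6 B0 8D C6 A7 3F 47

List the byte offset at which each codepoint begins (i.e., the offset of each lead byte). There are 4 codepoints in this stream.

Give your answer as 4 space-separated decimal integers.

Answer: 0 3 5 6

Derivation:
Byte[0]=E6: 3-byte lead, need 2 cont bytes. acc=0x6
Byte[1]=B0: continuation. acc=(acc<<6)|0x30=0x1B0
Byte[2]=8D: continuation. acc=(acc<<6)|0x0D=0x6C0D
Completed: cp=U+6C0D (starts at byte 0)
Byte[3]=C6: 2-byte lead, need 1 cont bytes. acc=0x6
Byte[4]=A7: continuation. acc=(acc<<6)|0x27=0x1A7
Completed: cp=U+01A7 (starts at byte 3)
Byte[5]=3F: 1-byte ASCII. cp=U+003F
Byte[6]=47: 1-byte ASCII. cp=U+0047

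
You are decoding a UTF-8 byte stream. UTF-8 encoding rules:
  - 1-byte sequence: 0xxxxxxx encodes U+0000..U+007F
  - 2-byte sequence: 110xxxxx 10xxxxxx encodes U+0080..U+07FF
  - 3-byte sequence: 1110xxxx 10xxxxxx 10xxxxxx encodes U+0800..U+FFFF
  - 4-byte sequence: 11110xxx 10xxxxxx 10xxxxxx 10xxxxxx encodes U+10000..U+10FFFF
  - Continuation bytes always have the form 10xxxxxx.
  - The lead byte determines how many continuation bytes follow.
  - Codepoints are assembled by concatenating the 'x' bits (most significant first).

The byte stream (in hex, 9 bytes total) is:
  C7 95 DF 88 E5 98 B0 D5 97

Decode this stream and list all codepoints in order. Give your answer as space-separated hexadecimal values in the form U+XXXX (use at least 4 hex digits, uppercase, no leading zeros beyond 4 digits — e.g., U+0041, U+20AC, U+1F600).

Byte[0]=C7: 2-byte lead, need 1 cont bytes. acc=0x7
Byte[1]=95: continuation. acc=(acc<<6)|0x15=0x1D5
Completed: cp=U+01D5 (starts at byte 0)
Byte[2]=DF: 2-byte lead, need 1 cont bytes. acc=0x1F
Byte[3]=88: continuation. acc=(acc<<6)|0x08=0x7C8
Completed: cp=U+07C8 (starts at byte 2)
Byte[4]=E5: 3-byte lead, need 2 cont bytes. acc=0x5
Byte[5]=98: continuation. acc=(acc<<6)|0x18=0x158
Byte[6]=B0: continuation. acc=(acc<<6)|0x30=0x5630
Completed: cp=U+5630 (starts at byte 4)
Byte[7]=D5: 2-byte lead, need 1 cont bytes. acc=0x15
Byte[8]=97: continuation. acc=(acc<<6)|0x17=0x557
Completed: cp=U+0557 (starts at byte 7)

Answer: U+01D5 U+07C8 U+5630 U+0557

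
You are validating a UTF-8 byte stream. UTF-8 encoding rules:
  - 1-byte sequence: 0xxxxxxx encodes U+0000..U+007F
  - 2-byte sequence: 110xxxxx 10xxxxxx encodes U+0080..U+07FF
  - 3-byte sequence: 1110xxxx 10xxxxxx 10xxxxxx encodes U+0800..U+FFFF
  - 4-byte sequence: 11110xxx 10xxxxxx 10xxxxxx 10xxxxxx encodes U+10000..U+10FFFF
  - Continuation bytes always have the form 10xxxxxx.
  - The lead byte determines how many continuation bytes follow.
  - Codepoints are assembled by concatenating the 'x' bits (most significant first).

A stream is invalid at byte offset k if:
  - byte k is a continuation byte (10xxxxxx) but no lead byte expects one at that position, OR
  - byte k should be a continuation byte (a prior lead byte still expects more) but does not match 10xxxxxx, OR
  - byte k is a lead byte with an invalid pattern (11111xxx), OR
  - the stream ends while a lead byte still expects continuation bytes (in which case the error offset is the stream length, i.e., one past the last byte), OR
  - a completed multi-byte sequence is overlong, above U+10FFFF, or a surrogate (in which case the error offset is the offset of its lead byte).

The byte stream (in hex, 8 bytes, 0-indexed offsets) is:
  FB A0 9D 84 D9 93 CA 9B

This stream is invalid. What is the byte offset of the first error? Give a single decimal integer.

Answer: 0

Derivation:
Byte[0]=FB: INVALID lead byte (not 0xxx/110x/1110/11110)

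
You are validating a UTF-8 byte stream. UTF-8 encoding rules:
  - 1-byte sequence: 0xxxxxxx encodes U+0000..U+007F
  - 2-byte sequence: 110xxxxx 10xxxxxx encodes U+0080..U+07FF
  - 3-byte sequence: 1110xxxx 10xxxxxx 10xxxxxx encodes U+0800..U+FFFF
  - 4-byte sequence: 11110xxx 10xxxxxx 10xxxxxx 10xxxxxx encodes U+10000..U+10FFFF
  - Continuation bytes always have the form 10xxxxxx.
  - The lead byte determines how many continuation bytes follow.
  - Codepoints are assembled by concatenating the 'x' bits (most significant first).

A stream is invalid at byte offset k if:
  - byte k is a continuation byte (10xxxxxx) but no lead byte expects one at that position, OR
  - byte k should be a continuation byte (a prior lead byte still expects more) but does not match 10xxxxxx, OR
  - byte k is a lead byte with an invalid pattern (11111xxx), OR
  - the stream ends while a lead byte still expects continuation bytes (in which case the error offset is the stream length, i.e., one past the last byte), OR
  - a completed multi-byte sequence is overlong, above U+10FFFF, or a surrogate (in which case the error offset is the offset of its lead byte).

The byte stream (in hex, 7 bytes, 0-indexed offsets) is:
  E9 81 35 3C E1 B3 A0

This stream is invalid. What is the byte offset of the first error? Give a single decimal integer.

Answer: 2

Derivation:
Byte[0]=E9: 3-byte lead, need 2 cont bytes. acc=0x9
Byte[1]=81: continuation. acc=(acc<<6)|0x01=0x241
Byte[2]=35: expected 10xxxxxx continuation. INVALID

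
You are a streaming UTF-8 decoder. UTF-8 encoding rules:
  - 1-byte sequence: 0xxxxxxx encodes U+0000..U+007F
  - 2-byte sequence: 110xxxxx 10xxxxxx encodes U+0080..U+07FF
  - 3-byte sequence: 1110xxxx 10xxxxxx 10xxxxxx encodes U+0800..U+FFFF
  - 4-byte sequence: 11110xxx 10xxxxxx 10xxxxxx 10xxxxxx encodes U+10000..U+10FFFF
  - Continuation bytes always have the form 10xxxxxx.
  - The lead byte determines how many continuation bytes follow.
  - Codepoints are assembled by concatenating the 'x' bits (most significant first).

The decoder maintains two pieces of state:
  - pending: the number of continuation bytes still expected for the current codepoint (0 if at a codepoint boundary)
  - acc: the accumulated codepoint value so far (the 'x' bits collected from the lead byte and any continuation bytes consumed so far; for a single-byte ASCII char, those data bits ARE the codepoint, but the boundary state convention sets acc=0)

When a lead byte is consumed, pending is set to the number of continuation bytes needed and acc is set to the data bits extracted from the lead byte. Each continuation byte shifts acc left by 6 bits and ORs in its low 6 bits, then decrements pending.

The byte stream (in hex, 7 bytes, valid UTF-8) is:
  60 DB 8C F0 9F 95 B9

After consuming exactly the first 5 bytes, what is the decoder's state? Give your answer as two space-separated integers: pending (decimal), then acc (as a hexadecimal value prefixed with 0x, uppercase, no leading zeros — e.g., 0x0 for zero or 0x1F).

Answer: 2 0x1F

Derivation:
Byte[0]=60: 1-byte. pending=0, acc=0x0
Byte[1]=DB: 2-byte lead. pending=1, acc=0x1B
Byte[2]=8C: continuation. acc=(acc<<6)|0x0C=0x6CC, pending=0
Byte[3]=F0: 4-byte lead. pending=3, acc=0x0
Byte[4]=9F: continuation. acc=(acc<<6)|0x1F=0x1F, pending=2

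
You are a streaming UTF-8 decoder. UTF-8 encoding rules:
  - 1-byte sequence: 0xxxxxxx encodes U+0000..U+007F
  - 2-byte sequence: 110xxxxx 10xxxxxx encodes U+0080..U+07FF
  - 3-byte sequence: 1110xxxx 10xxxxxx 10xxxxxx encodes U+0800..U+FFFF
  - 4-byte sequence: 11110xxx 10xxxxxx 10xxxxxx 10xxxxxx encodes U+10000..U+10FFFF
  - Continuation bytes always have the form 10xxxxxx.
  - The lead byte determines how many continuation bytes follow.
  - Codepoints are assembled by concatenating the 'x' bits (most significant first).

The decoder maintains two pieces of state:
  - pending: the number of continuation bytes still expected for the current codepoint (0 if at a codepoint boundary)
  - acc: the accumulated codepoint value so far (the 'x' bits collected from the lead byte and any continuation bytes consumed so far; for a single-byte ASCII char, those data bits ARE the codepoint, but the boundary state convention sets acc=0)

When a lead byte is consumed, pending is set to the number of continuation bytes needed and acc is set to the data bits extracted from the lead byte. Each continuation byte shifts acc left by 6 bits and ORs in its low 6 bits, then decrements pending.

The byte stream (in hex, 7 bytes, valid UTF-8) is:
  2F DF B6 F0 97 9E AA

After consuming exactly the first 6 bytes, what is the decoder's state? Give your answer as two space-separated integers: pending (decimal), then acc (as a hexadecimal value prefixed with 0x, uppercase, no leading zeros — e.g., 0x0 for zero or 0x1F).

Answer: 1 0x5DE

Derivation:
Byte[0]=2F: 1-byte. pending=0, acc=0x0
Byte[1]=DF: 2-byte lead. pending=1, acc=0x1F
Byte[2]=B6: continuation. acc=(acc<<6)|0x36=0x7F6, pending=0
Byte[3]=F0: 4-byte lead. pending=3, acc=0x0
Byte[4]=97: continuation. acc=(acc<<6)|0x17=0x17, pending=2
Byte[5]=9E: continuation. acc=(acc<<6)|0x1E=0x5DE, pending=1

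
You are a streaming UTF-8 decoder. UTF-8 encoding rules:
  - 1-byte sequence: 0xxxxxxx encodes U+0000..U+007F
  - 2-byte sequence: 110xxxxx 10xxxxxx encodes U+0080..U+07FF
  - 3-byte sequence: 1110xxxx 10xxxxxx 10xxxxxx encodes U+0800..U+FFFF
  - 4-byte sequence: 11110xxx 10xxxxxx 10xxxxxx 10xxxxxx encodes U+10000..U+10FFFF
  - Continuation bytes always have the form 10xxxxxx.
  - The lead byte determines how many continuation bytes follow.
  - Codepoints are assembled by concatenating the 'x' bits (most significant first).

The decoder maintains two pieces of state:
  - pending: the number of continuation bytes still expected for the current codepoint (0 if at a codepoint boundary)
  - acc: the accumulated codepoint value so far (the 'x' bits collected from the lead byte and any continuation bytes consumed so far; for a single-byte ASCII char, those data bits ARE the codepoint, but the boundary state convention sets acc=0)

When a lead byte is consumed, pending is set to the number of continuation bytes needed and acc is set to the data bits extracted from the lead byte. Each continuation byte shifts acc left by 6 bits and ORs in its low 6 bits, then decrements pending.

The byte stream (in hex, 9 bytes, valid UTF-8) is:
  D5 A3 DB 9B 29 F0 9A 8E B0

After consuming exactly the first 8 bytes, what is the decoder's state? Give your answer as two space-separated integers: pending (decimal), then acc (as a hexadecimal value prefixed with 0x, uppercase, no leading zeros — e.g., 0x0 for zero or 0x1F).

Answer: 1 0x68E

Derivation:
Byte[0]=D5: 2-byte lead. pending=1, acc=0x15
Byte[1]=A3: continuation. acc=(acc<<6)|0x23=0x563, pending=0
Byte[2]=DB: 2-byte lead. pending=1, acc=0x1B
Byte[3]=9B: continuation. acc=(acc<<6)|0x1B=0x6DB, pending=0
Byte[4]=29: 1-byte. pending=0, acc=0x0
Byte[5]=F0: 4-byte lead. pending=3, acc=0x0
Byte[6]=9A: continuation. acc=(acc<<6)|0x1A=0x1A, pending=2
Byte[7]=8E: continuation. acc=(acc<<6)|0x0E=0x68E, pending=1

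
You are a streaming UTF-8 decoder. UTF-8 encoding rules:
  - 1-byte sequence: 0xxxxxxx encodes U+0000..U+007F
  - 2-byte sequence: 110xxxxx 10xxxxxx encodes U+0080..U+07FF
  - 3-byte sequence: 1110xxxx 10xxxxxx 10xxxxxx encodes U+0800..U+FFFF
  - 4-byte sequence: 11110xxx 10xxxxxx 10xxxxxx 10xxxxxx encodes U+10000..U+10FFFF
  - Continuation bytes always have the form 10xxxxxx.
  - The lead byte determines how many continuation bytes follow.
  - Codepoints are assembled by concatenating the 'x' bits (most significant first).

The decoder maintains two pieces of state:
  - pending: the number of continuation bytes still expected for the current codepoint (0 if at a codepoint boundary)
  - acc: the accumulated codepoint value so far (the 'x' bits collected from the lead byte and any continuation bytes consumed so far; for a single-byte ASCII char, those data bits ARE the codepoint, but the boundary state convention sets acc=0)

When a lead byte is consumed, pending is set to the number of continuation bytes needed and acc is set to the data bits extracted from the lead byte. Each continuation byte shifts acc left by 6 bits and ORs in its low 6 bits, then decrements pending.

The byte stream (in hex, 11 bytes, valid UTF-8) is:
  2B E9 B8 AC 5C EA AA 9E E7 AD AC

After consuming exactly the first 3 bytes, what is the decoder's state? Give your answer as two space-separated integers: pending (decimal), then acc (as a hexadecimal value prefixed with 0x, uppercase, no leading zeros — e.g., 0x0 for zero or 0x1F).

Byte[0]=2B: 1-byte. pending=0, acc=0x0
Byte[1]=E9: 3-byte lead. pending=2, acc=0x9
Byte[2]=B8: continuation. acc=(acc<<6)|0x38=0x278, pending=1

Answer: 1 0x278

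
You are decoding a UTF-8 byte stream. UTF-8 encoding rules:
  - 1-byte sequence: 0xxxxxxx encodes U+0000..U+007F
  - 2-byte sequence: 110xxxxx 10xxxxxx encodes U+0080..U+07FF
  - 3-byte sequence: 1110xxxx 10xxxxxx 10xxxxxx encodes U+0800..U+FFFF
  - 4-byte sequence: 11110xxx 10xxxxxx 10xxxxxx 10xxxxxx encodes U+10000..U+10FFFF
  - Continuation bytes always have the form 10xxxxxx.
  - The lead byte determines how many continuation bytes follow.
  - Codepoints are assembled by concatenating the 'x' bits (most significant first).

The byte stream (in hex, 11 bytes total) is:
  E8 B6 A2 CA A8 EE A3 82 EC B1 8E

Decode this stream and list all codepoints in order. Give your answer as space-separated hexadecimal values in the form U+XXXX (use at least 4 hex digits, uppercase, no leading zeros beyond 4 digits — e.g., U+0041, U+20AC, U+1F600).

Byte[0]=E8: 3-byte lead, need 2 cont bytes. acc=0x8
Byte[1]=B6: continuation. acc=(acc<<6)|0x36=0x236
Byte[2]=A2: continuation. acc=(acc<<6)|0x22=0x8DA2
Completed: cp=U+8DA2 (starts at byte 0)
Byte[3]=CA: 2-byte lead, need 1 cont bytes. acc=0xA
Byte[4]=A8: continuation. acc=(acc<<6)|0x28=0x2A8
Completed: cp=U+02A8 (starts at byte 3)
Byte[5]=EE: 3-byte lead, need 2 cont bytes. acc=0xE
Byte[6]=A3: continuation. acc=(acc<<6)|0x23=0x3A3
Byte[7]=82: continuation. acc=(acc<<6)|0x02=0xE8C2
Completed: cp=U+E8C2 (starts at byte 5)
Byte[8]=EC: 3-byte lead, need 2 cont bytes. acc=0xC
Byte[9]=B1: continuation. acc=(acc<<6)|0x31=0x331
Byte[10]=8E: continuation. acc=(acc<<6)|0x0E=0xCC4E
Completed: cp=U+CC4E (starts at byte 8)

Answer: U+8DA2 U+02A8 U+E8C2 U+CC4E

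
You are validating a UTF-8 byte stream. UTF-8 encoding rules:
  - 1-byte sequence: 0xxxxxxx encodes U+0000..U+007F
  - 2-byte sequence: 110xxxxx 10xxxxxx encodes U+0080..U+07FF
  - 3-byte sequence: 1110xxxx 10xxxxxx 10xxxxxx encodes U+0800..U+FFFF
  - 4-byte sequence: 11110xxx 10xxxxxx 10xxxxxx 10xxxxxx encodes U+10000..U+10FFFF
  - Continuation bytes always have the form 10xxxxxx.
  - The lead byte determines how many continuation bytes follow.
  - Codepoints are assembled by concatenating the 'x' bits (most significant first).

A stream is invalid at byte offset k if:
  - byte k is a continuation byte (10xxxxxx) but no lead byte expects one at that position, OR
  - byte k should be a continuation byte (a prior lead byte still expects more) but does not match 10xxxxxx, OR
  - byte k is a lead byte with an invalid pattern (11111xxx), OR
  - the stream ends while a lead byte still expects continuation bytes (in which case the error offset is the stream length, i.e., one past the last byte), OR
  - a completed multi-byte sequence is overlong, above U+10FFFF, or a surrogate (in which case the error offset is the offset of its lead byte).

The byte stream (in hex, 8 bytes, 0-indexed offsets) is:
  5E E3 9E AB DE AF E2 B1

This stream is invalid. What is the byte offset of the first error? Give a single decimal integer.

Byte[0]=5E: 1-byte ASCII. cp=U+005E
Byte[1]=E3: 3-byte lead, need 2 cont bytes. acc=0x3
Byte[2]=9E: continuation. acc=(acc<<6)|0x1E=0xDE
Byte[3]=AB: continuation. acc=(acc<<6)|0x2B=0x37AB
Completed: cp=U+37AB (starts at byte 1)
Byte[4]=DE: 2-byte lead, need 1 cont bytes. acc=0x1E
Byte[5]=AF: continuation. acc=(acc<<6)|0x2F=0x7AF
Completed: cp=U+07AF (starts at byte 4)
Byte[6]=E2: 3-byte lead, need 2 cont bytes. acc=0x2
Byte[7]=B1: continuation. acc=(acc<<6)|0x31=0xB1
Byte[8]: stream ended, expected continuation. INVALID

Answer: 8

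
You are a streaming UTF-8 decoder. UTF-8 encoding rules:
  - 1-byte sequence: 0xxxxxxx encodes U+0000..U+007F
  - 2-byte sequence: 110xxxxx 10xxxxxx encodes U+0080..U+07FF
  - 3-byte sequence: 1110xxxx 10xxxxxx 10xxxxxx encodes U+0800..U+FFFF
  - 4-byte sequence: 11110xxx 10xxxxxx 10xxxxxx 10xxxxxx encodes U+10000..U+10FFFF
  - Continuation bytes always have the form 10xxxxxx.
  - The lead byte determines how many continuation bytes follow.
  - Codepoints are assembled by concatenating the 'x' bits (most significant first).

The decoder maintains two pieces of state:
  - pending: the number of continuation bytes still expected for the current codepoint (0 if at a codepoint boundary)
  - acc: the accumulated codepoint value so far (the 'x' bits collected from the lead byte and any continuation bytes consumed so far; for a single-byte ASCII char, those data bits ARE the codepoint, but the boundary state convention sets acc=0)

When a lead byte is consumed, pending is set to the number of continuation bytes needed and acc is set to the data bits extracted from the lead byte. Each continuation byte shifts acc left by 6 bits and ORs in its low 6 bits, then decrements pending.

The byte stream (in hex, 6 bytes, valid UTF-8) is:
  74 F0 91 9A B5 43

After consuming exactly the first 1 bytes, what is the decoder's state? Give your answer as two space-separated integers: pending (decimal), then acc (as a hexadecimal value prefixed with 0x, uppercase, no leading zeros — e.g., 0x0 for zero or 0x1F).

Byte[0]=74: 1-byte. pending=0, acc=0x0

Answer: 0 0x0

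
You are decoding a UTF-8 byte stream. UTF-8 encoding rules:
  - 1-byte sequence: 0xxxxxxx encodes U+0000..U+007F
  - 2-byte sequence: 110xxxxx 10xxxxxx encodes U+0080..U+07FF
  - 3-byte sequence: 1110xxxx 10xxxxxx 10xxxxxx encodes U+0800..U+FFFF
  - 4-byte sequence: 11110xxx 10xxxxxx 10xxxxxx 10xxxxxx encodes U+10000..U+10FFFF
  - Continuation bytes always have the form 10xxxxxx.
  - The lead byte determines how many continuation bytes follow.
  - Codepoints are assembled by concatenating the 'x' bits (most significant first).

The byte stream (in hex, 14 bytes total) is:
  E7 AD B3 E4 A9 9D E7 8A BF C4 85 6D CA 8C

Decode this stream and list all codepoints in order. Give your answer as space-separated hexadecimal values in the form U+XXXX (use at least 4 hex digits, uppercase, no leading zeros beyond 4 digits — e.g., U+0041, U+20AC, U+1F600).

Byte[0]=E7: 3-byte lead, need 2 cont bytes. acc=0x7
Byte[1]=AD: continuation. acc=(acc<<6)|0x2D=0x1ED
Byte[2]=B3: continuation. acc=(acc<<6)|0x33=0x7B73
Completed: cp=U+7B73 (starts at byte 0)
Byte[3]=E4: 3-byte lead, need 2 cont bytes. acc=0x4
Byte[4]=A9: continuation. acc=(acc<<6)|0x29=0x129
Byte[5]=9D: continuation. acc=(acc<<6)|0x1D=0x4A5D
Completed: cp=U+4A5D (starts at byte 3)
Byte[6]=E7: 3-byte lead, need 2 cont bytes. acc=0x7
Byte[7]=8A: continuation. acc=(acc<<6)|0x0A=0x1CA
Byte[8]=BF: continuation. acc=(acc<<6)|0x3F=0x72BF
Completed: cp=U+72BF (starts at byte 6)
Byte[9]=C4: 2-byte lead, need 1 cont bytes. acc=0x4
Byte[10]=85: continuation. acc=(acc<<6)|0x05=0x105
Completed: cp=U+0105 (starts at byte 9)
Byte[11]=6D: 1-byte ASCII. cp=U+006D
Byte[12]=CA: 2-byte lead, need 1 cont bytes. acc=0xA
Byte[13]=8C: continuation. acc=(acc<<6)|0x0C=0x28C
Completed: cp=U+028C (starts at byte 12)

Answer: U+7B73 U+4A5D U+72BF U+0105 U+006D U+028C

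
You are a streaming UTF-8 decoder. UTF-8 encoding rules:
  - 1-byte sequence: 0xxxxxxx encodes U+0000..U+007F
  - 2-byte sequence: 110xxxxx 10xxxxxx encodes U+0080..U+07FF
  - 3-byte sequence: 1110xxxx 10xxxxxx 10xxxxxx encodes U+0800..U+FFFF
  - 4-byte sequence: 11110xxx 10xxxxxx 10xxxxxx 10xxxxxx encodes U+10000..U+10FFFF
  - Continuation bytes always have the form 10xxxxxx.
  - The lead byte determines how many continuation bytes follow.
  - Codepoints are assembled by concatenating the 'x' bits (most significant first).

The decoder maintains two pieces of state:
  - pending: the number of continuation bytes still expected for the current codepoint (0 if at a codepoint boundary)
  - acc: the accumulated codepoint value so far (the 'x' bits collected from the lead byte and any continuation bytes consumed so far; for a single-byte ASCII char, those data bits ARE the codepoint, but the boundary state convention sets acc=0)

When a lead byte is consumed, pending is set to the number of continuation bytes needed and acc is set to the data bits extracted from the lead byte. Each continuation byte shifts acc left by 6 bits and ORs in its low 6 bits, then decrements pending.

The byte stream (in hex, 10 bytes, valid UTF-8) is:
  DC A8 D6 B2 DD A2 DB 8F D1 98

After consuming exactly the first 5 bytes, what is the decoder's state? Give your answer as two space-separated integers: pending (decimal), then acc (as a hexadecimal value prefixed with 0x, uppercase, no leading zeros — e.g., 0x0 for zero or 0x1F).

Byte[0]=DC: 2-byte lead. pending=1, acc=0x1C
Byte[1]=A8: continuation. acc=(acc<<6)|0x28=0x728, pending=0
Byte[2]=D6: 2-byte lead. pending=1, acc=0x16
Byte[3]=B2: continuation. acc=(acc<<6)|0x32=0x5B2, pending=0
Byte[4]=DD: 2-byte lead. pending=1, acc=0x1D

Answer: 1 0x1D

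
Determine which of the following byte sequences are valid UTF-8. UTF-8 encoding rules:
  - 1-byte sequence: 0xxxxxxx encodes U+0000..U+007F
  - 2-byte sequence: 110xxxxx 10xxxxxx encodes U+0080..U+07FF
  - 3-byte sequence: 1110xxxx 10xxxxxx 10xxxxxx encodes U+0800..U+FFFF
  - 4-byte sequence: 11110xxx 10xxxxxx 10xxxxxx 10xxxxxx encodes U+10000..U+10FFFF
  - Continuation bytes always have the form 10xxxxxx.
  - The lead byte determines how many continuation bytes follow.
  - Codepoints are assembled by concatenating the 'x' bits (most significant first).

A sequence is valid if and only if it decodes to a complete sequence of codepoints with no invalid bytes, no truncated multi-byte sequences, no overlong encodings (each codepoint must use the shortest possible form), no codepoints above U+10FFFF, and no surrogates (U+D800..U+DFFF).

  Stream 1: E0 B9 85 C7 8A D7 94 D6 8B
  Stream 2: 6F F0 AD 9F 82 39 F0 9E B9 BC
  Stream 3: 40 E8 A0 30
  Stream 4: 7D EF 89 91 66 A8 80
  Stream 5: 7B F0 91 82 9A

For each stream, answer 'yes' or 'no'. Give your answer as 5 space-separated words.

Answer: yes yes no no yes

Derivation:
Stream 1: decodes cleanly. VALID
Stream 2: decodes cleanly. VALID
Stream 3: error at byte offset 3. INVALID
Stream 4: error at byte offset 5. INVALID
Stream 5: decodes cleanly. VALID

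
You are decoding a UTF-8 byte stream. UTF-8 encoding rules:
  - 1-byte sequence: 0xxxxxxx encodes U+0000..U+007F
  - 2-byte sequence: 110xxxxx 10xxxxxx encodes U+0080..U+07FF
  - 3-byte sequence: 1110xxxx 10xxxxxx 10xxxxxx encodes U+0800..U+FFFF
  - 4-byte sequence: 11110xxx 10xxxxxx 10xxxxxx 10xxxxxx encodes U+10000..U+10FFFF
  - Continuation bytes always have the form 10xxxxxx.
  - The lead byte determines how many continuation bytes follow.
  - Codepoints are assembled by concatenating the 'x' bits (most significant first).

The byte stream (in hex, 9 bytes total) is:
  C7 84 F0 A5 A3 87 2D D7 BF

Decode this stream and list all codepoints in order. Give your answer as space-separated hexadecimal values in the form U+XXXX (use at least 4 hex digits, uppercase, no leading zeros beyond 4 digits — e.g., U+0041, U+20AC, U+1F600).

Answer: U+01C4 U+258C7 U+002D U+05FF

Derivation:
Byte[0]=C7: 2-byte lead, need 1 cont bytes. acc=0x7
Byte[1]=84: continuation. acc=(acc<<6)|0x04=0x1C4
Completed: cp=U+01C4 (starts at byte 0)
Byte[2]=F0: 4-byte lead, need 3 cont bytes. acc=0x0
Byte[3]=A5: continuation. acc=(acc<<6)|0x25=0x25
Byte[4]=A3: continuation. acc=(acc<<6)|0x23=0x963
Byte[5]=87: continuation. acc=(acc<<6)|0x07=0x258C7
Completed: cp=U+258C7 (starts at byte 2)
Byte[6]=2D: 1-byte ASCII. cp=U+002D
Byte[7]=D7: 2-byte lead, need 1 cont bytes. acc=0x17
Byte[8]=BF: continuation. acc=(acc<<6)|0x3F=0x5FF
Completed: cp=U+05FF (starts at byte 7)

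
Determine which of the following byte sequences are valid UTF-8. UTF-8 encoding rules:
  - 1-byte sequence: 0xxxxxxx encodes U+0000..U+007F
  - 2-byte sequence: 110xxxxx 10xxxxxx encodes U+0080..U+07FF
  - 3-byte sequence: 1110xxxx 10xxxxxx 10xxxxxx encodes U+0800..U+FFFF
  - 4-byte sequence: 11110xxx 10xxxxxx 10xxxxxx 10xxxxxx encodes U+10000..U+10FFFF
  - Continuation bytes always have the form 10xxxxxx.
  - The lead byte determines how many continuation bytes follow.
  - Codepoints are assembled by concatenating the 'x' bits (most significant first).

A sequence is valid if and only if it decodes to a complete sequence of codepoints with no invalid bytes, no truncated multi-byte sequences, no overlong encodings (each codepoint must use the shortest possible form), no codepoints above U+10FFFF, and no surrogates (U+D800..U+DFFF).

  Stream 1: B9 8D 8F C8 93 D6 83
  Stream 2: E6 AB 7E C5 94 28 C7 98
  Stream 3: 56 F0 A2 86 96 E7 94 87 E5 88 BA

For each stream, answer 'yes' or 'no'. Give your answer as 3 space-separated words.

Stream 1: error at byte offset 0. INVALID
Stream 2: error at byte offset 2. INVALID
Stream 3: decodes cleanly. VALID

Answer: no no yes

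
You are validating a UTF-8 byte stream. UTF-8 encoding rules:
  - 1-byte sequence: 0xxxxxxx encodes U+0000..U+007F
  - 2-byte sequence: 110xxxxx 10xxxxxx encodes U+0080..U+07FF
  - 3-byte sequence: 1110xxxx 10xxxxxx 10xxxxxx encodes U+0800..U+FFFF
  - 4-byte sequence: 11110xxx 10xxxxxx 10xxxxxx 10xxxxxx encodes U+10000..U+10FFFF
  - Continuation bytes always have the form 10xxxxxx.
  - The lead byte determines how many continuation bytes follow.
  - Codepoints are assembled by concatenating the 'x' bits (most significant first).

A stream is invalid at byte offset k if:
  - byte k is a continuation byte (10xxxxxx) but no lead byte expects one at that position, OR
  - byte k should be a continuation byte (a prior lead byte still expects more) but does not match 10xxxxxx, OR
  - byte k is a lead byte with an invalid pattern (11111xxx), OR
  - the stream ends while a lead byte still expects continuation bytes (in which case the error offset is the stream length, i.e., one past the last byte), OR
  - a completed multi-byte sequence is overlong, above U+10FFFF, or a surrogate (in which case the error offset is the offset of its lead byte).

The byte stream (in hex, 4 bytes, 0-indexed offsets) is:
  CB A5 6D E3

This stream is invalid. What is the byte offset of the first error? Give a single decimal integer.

Answer: 4

Derivation:
Byte[0]=CB: 2-byte lead, need 1 cont bytes. acc=0xB
Byte[1]=A5: continuation. acc=(acc<<6)|0x25=0x2E5
Completed: cp=U+02E5 (starts at byte 0)
Byte[2]=6D: 1-byte ASCII. cp=U+006D
Byte[3]=E3: 3-byte lead, need 2 cont bytes. acc=0x3
Byte[4]: stream ended, expected continuation. INVALID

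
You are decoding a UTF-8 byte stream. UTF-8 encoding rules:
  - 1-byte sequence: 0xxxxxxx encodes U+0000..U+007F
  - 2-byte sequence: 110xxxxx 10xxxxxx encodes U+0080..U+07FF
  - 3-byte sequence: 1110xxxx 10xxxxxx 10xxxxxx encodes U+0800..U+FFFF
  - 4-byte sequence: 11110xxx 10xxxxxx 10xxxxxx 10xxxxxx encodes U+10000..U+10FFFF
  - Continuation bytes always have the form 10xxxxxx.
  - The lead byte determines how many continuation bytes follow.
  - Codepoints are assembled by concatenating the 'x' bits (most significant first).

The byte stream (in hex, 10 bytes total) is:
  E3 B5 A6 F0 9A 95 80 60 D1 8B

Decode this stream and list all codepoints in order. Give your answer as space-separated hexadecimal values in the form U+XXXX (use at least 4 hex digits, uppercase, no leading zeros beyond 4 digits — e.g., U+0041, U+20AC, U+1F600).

Byte[0]=E3: 3-byte lead, need 2 cont bytes. acc=0x3
Byte[1]=B5: continuation. acc=(acc<<6)|0x35=0xF5
Byte[2]=A6: continuation. acc=(acc<<6)|0x26=0x3D66
Completed: cp=U+3D66 (starts at byte 0)
Byte[3]=F0: 4-byte lead, need 3 cont bytes. acc=0x0
Byte[4]=9A: continuation. acc=(acc<<6)|0x1A=0x1A
Byte[5]=95: continuation. acc=(acc<<6)|0x15=0x695
Byte[6]=80: continuation. acc=(acc<<6)|0x00=0x1A540
Completed: cp=U+1A540 (starts at byte 3)
Byte[7]=60: 1-byte ASCII. cp=U+0060
Byte[8]=D1: 2-byte lead, need 1 cont bytes. acc=0x11
Byte[9]=8B: continuation. acc=(acc<<6)|0x0B=0x44B
Completed: cp=U+044B (starts at byte 8)

Answer: U+3D66 U+1A540 U+0060 U+044B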